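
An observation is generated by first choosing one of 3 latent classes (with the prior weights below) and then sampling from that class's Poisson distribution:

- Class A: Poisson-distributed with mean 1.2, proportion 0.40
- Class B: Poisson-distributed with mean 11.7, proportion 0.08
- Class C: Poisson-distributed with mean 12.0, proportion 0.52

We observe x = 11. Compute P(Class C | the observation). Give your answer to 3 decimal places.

Posterior ∝ prior × likelihood, so P(k | x) ∝ w_k f_k(x); normalise over all components.
Evaluate each component's likelihood at the observed value:
  L_A = e^(−1.2)·1.2^11/11! = 5.60641e-08
  L_B = e^(−11.7)·11.7^11/11! = 0.116854
  L_C = e^(−12.0)·12.0^11/11! = 0.114368
Prior × likelihood for each component:
  w_A·L_A = 0.40 × 5.60641e-08 = 2.24256e-08
  w_B·L_B = 0.08 × 0.116854 = 0.00934831
  w_C·L_C = 0.52 × 0.114368 = 0.0594713
Marginal: 2.24256e-08 + 0.00934831 + 0.0594713 = 0.0688197
P(Class C | data) = 0.0594713 / 0.0688197 ≈ 0.864

0.864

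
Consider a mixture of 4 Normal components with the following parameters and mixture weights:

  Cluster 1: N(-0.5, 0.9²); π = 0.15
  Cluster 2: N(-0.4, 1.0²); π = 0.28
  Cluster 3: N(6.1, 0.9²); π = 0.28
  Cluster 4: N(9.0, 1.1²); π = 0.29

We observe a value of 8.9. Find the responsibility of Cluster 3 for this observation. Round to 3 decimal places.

The responsibility of component k is w_k f_k(x) divided by Σ_j w_j f_j(x).
Component likelihoods at x = 8.9:
  L_1 = 9.09604e-25
  L_2 = 6.60458e-20
  L_3 = 0.00350668
  L_4 = 0.361179
Weight by the priors:
  w_1·L_1 = 0.15 × 9.09604e-25 = 1.36441e-25
  w_2·L_2 = 0.28 × 6.60458e-20 = 1.84928e-20
  w_3·L_3 = 0.28 × 0.00350668 = 0.000981872
  w_4·L_4 = 0.29 × 0.361179 = 0.104742
Sum: 1.36441e-25 + 1.84928e-20 + 0.000981872 + 0.104742 = 0.105724
So the posterior for Cluster 3 is 0.000981872 / 0.105724 ≈ 0.009.

0.009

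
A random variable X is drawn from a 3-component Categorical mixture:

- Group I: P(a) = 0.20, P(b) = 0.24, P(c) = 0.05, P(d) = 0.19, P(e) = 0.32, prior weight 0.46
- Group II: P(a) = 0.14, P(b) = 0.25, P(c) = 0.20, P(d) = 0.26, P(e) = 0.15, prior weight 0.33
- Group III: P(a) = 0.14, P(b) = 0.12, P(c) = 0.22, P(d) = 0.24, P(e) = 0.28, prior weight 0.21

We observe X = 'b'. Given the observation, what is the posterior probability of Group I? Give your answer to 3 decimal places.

0.506

By Bayes' theorem, P(k | x) = w_k f_k(x) / Σ_j w_j f_j(x).
Categorical probabilities:
  p_I = 0.24
  p_II = 0.25
  p_III = 0.12
Unnormalised posteriors:
  w_I·p_I = 0.46 × 0.24 = 0.1104
  w_II·p_II = 0.33 × 0.25 = 0.0825
  w_III·p_III = 0.21 × 0.12 = 0.0252
Evidence: 0.1104 + 0.0825 + 0.0252 = 0.2181
Responsibility of Group I: 0.1104 / 0.2181 ≈ 0.506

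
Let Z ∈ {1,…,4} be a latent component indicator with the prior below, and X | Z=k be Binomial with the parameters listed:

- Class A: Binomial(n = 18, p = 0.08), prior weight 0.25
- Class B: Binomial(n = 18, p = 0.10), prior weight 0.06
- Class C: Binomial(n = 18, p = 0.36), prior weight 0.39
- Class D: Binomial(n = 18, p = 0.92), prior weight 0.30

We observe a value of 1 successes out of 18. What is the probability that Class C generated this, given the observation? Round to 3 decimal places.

0.012

Posterior ∝ prior × likelihood, so P(k | x) ∝ w_k f_k(x); normalise over all components.
Binomial probabilities:
  f_A = 0.348944
  f_B = 0.300189
  f_C = 0.00328575
  f_D = 3.72898e-18
Multiply by the mixture weights:
  w_A·f_A = 0.25 × 0.348944 = 0.087236
  w_B·f_B = 0.06 × 0.300189 = 0.0180114
  w_C·f_C = 0.39 × 0.00328575 = 0.00128144
  w_D·f_D = 0.30 × 3.72898e-18 = 1.11869e-18
Denominator: 0.087236 + 0.0180114 + 0.00128144 + 1.11869e-18 = 0.106529
Responsibility of Class C: 0.00128144 / 0.106529 ≈ 0.012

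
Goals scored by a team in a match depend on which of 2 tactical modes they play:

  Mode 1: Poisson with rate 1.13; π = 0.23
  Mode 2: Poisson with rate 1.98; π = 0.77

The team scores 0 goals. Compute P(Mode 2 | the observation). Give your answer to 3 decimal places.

Posterior ∝ prior × likelihood, so P(k | x) ∝ P(Z=k) f_k(x); normalise over all components.
Poisson probabilities:
  p_1 = e^(−1.13)·1.13^0/0! = 0.323033
  p_2 = e^(−1.98)·1.98^0/0! = 0.138069
Prior × likelihood for each component:
  P(Z=1)·p_1 = 0.23 × 0.323033 = 0.0742976
  P(Z=2)·p_2 = 0.77 × 0.138069 = 0.106313
Sum: 0.0742976 + 0.106313 = 0.180611
So the posterior for Mode 2 is 0.106313 / 0.180611 ≈ 0.589.

0.589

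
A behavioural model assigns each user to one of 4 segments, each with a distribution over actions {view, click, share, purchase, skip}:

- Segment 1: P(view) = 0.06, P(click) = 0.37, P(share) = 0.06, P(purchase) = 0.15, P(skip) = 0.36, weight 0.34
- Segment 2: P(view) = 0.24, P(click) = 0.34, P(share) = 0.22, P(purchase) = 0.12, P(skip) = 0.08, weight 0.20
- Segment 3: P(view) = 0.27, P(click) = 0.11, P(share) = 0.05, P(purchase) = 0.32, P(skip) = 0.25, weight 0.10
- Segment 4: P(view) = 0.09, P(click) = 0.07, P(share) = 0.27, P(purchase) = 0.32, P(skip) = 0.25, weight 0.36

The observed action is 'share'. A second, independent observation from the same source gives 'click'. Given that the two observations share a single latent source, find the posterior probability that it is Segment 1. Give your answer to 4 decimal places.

0.2528

Apply Bayes' rule: the posterior for each component is proportional to its prior times its likelihood at x.
Since both observations come from the same component, the likelihood for component k is f_k(x₁)·f_k(x₂).
  L_1 = [0.06] × [0.37] = 0.0222
  L_2 = [0.22] × [0.34] = 0.0748
  L_3 = [0.05] × [0.11] = 0.0055
  L_4 = [0.27] × [0.07] = 0.0189
Weight by the priors:
  w_1·L_1 = 0.34 × 0.0222 = 0.007548
  w_2·L_2 = 0.20 × 0.0748 = 0.01496
  w_3·L_3 = 0.10 × 0.0055 = 0.00055
  w_4·L_4 = 0.36 × 0.0189 = 0.006804
Evidence: 0.007548 + 0.01496 + 0.00055 + 0.006804 = 0.029862
So the posterior for Segment 1 is 0.007548 / 0.029862 ≈ 0.2528.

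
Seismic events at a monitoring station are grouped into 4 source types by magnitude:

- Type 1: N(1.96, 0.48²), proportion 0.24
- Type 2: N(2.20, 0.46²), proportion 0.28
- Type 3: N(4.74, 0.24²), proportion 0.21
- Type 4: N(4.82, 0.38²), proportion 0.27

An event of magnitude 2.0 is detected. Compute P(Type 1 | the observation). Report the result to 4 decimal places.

0.4736

P(component k | x) = P(Z=k)·f_k(x) / marginal(x), where marginal(x) = Σ_j P(Z=j)·f_j(x).
Evaluate each component's likelihood at the observed value:
  f_1 = 0.828249
  f_2 = 0.789048
  f_3 = 8.27308e-29
  f_4 = 1.15449e-12
Multiply by the mixture weights:
  P(Z=1)·f_1 = 0.24 × 0.828249 = 0.19878
  P(Z=2)·f_2 = 0.28 × 0.789048 = 0.220934
  P(Z=3)·f_3 = 0.21 × 8.27308e-29 = 1.73735e-29
  P(Z=4)·f_4 = 0.27 × 1.15449e-12 = 3.11711e-13
Marginal: 0.19878 + 0.220934 + 1.73735e-29 + 3.11711e-13 = 0.419713
P(Type 1 | 2.0) ≈ 0.4736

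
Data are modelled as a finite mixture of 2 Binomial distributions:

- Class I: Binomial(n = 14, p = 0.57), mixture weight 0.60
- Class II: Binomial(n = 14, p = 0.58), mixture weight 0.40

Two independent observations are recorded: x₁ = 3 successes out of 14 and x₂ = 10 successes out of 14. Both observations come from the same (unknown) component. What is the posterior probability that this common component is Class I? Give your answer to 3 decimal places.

P(component k | x) = π_k·f_k(x) / marginal(x), where marginal(x) = Σ_j π_j·f_j(x).
Since both observations come from the same component, the likelihood for component k is f_k(x₁)·f_k(x₂).
  f_I = [C(14,3)·0.57^3·0.43^11 = 364·0.185193·9.29294e-05 = 0.00626439] × [0.123896] = 0.000776132
  f_II = [C(14,3)·0.58^3·0.42^11 = 364·0.195112·7.17368e-05 = 0.0050948] × [0.134187] = 0.000683658
Weight by the priors:
  π_I·f_I = 0.60 × 0.000776132 = 0.000465679
  π_II·f_II = 0.40 × 0.000683658 = 0.000273463
Denominator: 0.000465679 + 0.000273463 = 0.000739142
P(Class I | x₁,x₂) ≈ 0.630

0.630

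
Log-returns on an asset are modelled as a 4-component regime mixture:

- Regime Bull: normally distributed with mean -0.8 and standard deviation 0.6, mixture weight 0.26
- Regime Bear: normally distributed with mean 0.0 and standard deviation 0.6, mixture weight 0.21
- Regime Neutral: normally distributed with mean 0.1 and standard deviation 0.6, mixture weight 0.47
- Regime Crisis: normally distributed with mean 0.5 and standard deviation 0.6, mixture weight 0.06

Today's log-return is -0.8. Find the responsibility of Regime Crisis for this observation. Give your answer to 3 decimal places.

0.011

Posterior ∝ prior × likelihood, so P(k | x) ∝ π_k f_k(x); normalise over all components.
Normal densities:
  p_Bull = 0.664904
  p_Bear = 0.27335
  p_Neutral = 0.215863
  p_Crisis = 0.0635877
Weight by the priors:
  π_Bull·p_Bull = 0.26 × 0.664904 = 0.172875
  π_Bear·p_Bear = 0.21 × 0.27335 = 0.0574035
  π_Neutral·p_Neutral = 0.47 × 0.215863 = 0.101455
  π_Crisis·p_Crisis = 0.06 × 0.0635877 = 0.00381526
Normaliser: 0.172875 + 0.0574035 + 0.101455 + 0.00381526 = 0.335549
P(Regime Crisis | x) = 0.00381526 / 0.335549 ≈ 0.011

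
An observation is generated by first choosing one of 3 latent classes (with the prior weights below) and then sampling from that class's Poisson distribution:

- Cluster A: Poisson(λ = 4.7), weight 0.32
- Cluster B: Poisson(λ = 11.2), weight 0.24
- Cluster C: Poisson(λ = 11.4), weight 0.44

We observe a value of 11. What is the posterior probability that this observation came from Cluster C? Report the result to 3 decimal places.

0.632

The responsibility of component k is π_k f_k(x) divided by Σ_j π_j f_j(x).
Component likelihoods at x = 11:
  f_A = 0.00563296
  f_B = 0.119164
  f_C = 0.118533
Weight by the priors:
  π_A·f_A = 0.32 × 0.00563296 = 0.00180255
  π_B·f_B = 0.24 × 0.119164 = 0.0285993
  π_C·f_C = 0.44 × 0.118533 = 0.0521547
Sum: 0.00180255 + 0.0285993 + 0.0521547 = 0.0825565
P(Cluster C | the observation) = 0.0521547 / 0.0825565 ≈ 0.632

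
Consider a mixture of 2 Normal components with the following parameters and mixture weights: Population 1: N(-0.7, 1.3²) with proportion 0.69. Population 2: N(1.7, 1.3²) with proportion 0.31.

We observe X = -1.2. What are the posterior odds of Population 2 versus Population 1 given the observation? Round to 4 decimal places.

The posterior odds equal the prior odds times the likelihood ratio: (π_i/π_j)·(f_i(x)/f_j(x)).
Normal densities:
  p_1 = 0.285
  p_2 = 0.02549
Posterior odds = (π_2·p_2) / (π_1·p_1) = (0.31·0.02549) / (0.69·0.285) = 0.0079019 / 0.19665 ≈ 0.0402

0.0402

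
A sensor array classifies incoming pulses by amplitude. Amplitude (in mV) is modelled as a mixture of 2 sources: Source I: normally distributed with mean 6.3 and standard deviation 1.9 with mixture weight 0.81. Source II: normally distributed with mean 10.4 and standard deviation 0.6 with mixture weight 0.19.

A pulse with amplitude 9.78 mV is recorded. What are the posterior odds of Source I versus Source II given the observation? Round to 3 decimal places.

Only the two components matter; the odds are (π_i f_i(x)) / (π_j f_j(x)).
Component likelihoods at x = 9.78 mV:
  p_I = (1/(1.9·√(2π)))·exp(−(9.78−6.3)²/(2·1.9²)) = 0.209970·exp(-1.67734) = 0.0392371
  p_II = (1/(0.6·√(2π)))·exp(−(9.78−10.4)²/(2·0.6²)) = 0.664904·exp(-0.53389) = 0.389847
0.031782 / 0.0740709 ≈ 0.429

0.429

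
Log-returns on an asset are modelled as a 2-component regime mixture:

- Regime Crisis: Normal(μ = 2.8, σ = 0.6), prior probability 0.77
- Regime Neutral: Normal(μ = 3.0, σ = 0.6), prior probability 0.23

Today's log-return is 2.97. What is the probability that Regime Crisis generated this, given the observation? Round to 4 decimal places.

By Bayes' theorem, P(k | x) = w_k f_k(x) / Σ_j w_j f_j(x).
Evaluate each component's likelihood at the observed value:
  f_Crisis = 0.638744
  f_Neutral = 0.664073
Multiply by the mixture weights:
  w_Crisis·f_Crisis = 0.77 × 0.638744 = 0.491833
  w_Neutral·f_Neutral = 0.23 × 0.664073 = 0.152737
Normaliser: 0.491833 + 0.152737 = 0.64457
P(Regime Crisis | 2.97) = 0.491833 / 0.64457 ≈ 0.7630

0.7630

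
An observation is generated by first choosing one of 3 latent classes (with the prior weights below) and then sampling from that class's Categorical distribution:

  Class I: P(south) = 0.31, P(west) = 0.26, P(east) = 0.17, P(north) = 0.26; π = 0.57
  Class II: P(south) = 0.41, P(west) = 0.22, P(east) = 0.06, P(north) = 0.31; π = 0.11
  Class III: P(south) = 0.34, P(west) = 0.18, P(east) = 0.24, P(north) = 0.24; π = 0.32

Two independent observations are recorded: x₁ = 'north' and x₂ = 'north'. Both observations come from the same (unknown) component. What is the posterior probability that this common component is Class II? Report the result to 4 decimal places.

By Bayes' theorem, P(k | x) = P(Z=k) f_k(x) / Σ_j P(Z=j) f_j(x).
Since both observations come from the same component, the likelihood for component k is f_k(x₁)·f_k(x₂).
  p_I = [0.26] × [0.26] = 0.0676
  p_II = [0.31] × [0.31] = 0.0961
  p_III = [0.24] × [0.24] = 0.0576
Multiply by the mixture weights:
  P(Z=I)·p_I = 0.57 × 0.0676 = 0.038532
  P(Z=II)·p_II = 0.11 × 0.0961 = 0.010571
  P(Z=III)·p_III = 0.32 × 0.0576 = 0.018432
Denominator: 0.038532 + 0.010571 + 0.018432 = 0.067535
So the posterior for Class II is 0.010571 / 0.067535 ≈ 0.1565.

0.1565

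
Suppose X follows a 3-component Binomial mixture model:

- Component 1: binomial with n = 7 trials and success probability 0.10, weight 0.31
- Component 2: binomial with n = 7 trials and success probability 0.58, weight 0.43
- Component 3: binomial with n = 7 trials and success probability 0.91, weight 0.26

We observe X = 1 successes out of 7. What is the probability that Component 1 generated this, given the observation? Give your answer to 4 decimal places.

P(component k | x) = π_k·f_k(x) / marginal(x), where marginal(x) = Σ_j π_j·f_j(x).
Binomial probabilities:
  f_1 = 0.372009
  f_2 = 0.0222855
  f_3 = 3.38528e-06
Weight by the priors:
  π_1·f_1 = 0.31 × 0.372009 = 0.115323
  π_2·f_2 = 0.43 × 0.0222855 = 0.00958275
  π_3·f_3 = 0.26 × 3.38528e-06 = 8.80173e-07
Marginal: 0.115323 + 0.00958275 + 8.80173e-07 = 0.124906
P(Component 1 | the observation) = 0.115323 / 0.124906 ≈ 0.9233

0.9233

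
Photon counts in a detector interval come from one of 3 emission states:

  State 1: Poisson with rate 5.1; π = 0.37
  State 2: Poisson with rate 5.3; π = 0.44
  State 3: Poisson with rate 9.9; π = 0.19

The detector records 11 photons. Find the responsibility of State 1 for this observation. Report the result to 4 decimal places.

0.1147

P(component k | x) = π_k·f_k(x) / marginal(x), where marginal(x) = Σ_j π_j·f_j(x).
Component likelihoods at x = 11 photons:
  p_1 = 0.00927287
  p_2 = 0.0115909
  p_3 = 0.112542
Weight by the priors:
  π_1·p_1 = 0.37 × 0.00927287 = 0.00343096
  π_2·p_2 = 0.44 × 0.0115909 = 0.00510001
  π_3·p_3 = 0.19 × 0.112542 = 0.0213831
Sum: 0.00343096 + 0.00510001 + 0.0213831 = 0.029914
P(State 1 | data) = 0.00343096 / 0.029914 ≈ 0.1147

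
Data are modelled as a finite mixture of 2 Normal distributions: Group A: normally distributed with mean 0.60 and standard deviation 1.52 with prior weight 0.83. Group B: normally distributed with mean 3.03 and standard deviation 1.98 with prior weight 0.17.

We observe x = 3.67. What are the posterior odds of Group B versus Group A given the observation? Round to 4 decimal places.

1.1473

Posterior odds = (π_i f_i(x)) / (π_j f_j(x)); the normalising sum cancels.
Normal densities:
  L_A = 0.0341389
  L_B = 0.191231
0.0325092 / 0.0283353 ≈ 1.1473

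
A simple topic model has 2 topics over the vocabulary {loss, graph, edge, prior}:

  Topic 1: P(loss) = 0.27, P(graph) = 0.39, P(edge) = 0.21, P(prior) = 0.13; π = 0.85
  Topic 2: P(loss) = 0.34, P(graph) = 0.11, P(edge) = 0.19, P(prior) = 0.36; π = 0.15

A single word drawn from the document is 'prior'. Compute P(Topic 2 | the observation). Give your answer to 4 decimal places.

0.3283

Apply Bayes' rule: the posterior for each component is proportional to its prior times its likelihood at x.
Component likelihoods at x = 'prior':
  f_1 = P(prior | comp) = 0.13
  f_2 = P(prior | comp) = 0.36
Weight by the priors:
  π_1·f_1 = 0.85 × 0.13 = 0.1105
  π_2·f_2 = 0.15 × 0.36 = 0.054
Denominator: 0.1105 + 0.054 = 0.1645
P(Topic 2 | data) = 0.054 / 0.1645 ≈ 0.3283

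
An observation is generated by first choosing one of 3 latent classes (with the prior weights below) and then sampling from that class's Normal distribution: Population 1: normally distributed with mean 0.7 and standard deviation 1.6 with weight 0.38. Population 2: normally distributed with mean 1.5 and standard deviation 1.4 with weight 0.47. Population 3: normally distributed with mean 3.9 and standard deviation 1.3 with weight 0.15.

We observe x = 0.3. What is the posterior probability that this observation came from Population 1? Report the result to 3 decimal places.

Posterior ∝ prior × likelihood, so P(k | x) ∝ P(Z=k) f_k(x); normalise over all components.
Evaluate each component's likelihood at the observed value:
  f_1 = 0.241668
  f_2 = 0.197354
  f_3 = 0.0066335
Unnormalised posteriors:
  P(Z=1)·f_1 = 0.38 × 0.241668 = 0.0918337
  P(Z=2)·f_2 = 0.47 × 0.197354 = 0.0927562
  P(Z=3)·f_3 = 0.15 × 0.0066335 = 0.000995025
Sum: 0.0918337 + 0.0927562 + 0.000995025 = 0.185585
Responsibility of Population 1: 0.0918337 / 0.185585 ≈ 0.495

0.495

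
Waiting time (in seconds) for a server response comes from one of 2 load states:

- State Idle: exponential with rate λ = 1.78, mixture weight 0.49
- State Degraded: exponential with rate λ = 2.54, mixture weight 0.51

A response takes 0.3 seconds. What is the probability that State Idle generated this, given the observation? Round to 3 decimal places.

The responsibility of component k is π_k f_k(x) divided by Σ_j π_j f_j(x).
Component likelihoods at x = 0.3 seconds:
  f_Idle = 1.04353
  f_Degraded = 1.1855
Weight by the priors:
  π_Idle·f_Idle = 0.49 × 1.04353 = 0.511332
  π_Degraded·f_Degraded = 0.51 × 1.1855 = 0.604605
Denominator: 0.511332 + 0.604605 = 1.11594
So the posterior for State Idle is 0.511332 / 1.11594 ≈ 0.458.

0.458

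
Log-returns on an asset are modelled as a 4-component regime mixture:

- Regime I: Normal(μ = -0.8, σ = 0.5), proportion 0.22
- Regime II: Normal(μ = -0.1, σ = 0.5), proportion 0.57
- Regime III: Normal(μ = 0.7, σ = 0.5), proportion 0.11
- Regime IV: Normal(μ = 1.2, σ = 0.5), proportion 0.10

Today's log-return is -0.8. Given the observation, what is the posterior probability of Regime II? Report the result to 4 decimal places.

0.4916

By Bayes' theorem, P(k | x) = π_k f_k(x) / Σ_j π_j f_j(x).
Evaluate each component's likelihood at the observed value:
  f_I = 0.797885
  f_II = 0.299455
  f_III = 0.0088637
  f_IV = 0.00026766
Unnormalised posteriors:
  π_I·f_I = 0.22 × 0.797885 = 0.175535
  π_II·f_II = 0.57 × 0.299455 = 0.170689
  π_III·f_III = 0.11 × 0.0088637 = 0.000975007
  π_IV·f_IV = 0.10 × 0.00026766 = 2.6766e-05
Marginal: 0.175535 + 0.170689 + 0.000975007 + 2.6766e-05 = 0.347226
P(Regime II | -0.8) ≈ 0.4916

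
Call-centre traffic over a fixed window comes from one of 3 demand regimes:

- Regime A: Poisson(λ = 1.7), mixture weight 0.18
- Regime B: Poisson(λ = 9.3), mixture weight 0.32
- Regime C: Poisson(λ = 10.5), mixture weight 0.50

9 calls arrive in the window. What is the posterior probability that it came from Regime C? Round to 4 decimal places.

0.5838

Apply Bayes' rule: the posterior for each component is proportional to its prior times its likelihood at x.
Evaluate each component's likelihood at the observed value:
  p_A = 5.97003e-05
  p_B = 0.131113
  p_C = 0.11772
Unnormalised posteriors:
  P(Z=A)·p_A = 0.18 × 5.97003e-05 = 1.07461e-05
  P(Z=B)·p_B = 0.32 × 0.131113 = 0.0419561
  P(Z=C)·p_C = 0.50 × 0.11772 = 0.0588598
Sum: 1.07461e-05 + 0.0419561 + 0.0588598 = 0.100827
So the posterior for Regime C is 0.0588598 / 0.100827 ≈ 0.5838.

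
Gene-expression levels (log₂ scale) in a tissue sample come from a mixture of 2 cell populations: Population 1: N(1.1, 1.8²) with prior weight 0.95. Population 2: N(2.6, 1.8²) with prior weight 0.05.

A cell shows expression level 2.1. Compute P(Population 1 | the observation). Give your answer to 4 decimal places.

0.9442

P(component k | x) = w_k·f_k(x) / marginal(x), where marginal(x) = Σ_j w_j·f_j(x).
Component likelihoods at x = 2.1:
  L_1 = 0.18994
  L_2 = 0.213247
Unnormalised posteriors:
  w_1·L_1 = 0.95 × 0.18994 = 0.180443
  w_2·L_2 = 0.05 × 0.213247 = 0.0106623
Evidence: 0.180443 + 0.0106623 = 0.191105
So the posterior for Population 1 is 0.180443 / 0.191105 ≈ 0.9442.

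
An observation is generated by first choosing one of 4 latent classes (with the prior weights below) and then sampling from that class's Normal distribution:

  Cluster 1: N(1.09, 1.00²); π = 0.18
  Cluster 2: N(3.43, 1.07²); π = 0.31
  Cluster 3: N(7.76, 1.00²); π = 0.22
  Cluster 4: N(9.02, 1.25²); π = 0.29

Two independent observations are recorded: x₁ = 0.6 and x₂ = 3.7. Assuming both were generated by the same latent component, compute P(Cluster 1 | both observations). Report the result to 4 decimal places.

Posterior ∝ prior × likelihood, so P(k | x) ∝ P(Z=k) f_k(x); normalise over all components.
Since both observations come from the same component, the likelihood for component k is f_k(x₁)·f_k(x₂).
  p_1 = [0.353812] × [0.0132337] = 0.00468225
  p_2 = [0.0112855] × [0.36116] = 0.00407586
  p_3 = [2.94257e-12] × [0.000105085] = 3.0922e-16
  p_4 = [4.47948e-11] × [3.72131e-05] = 1.66695e-15
Multiply by the mixture weights:
  P(Z=1)·p_1 = 0.18 × 0.00468225 = 0.000842805
  P(Z=2)·p_2 = 0.31 × 0.00407586 = 0.00126352
  P(Z=3)·p_3 = 0.22 × 3.0922e-16 = 6.80285e-17
  P(Z=4)·p_4 = 0.29 × 1.66695e-15 = 4.83416e-16
Marginal: 0.000842805 + 0.00126352 + 6.80285e-17 + 4.83416e-16 = 0.00210632
So the posterior for Cluster 1 is 0.000842805 / 0.00210632 ≈ 0.4001.

0.4001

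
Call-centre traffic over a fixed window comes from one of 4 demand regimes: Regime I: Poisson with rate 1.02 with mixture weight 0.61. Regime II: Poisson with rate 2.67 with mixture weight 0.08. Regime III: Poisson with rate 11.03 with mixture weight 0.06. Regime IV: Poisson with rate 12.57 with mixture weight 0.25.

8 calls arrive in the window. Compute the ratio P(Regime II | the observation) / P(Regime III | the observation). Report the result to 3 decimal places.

0.067

Posterior odds = (P(Z=i) f_i(x)) / (P(Z=j) f_j(x)); the normalising sum cancels.
Poisson probabilities:
  L_I = 1.04785e-05
  L_II = 0.00443612
  L_III = 0.0880675
  L_IV = 0.0537131
Posterior odds = (P(Z=II)·L_II) / (P(Z=III)·L_III) = (0.08·0.00443612) / (0.06·0.0880675) = 0.00035489 / 0.00528405 ≈ 0.067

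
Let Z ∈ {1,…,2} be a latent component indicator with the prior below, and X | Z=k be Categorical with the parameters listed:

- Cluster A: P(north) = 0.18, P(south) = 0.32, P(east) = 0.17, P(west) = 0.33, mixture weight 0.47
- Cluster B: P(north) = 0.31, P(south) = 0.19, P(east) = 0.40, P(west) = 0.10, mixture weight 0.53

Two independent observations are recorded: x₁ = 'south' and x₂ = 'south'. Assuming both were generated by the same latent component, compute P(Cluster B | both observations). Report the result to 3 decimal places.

0.284

Apply Bayes' rule: the posterior for each component is proportional to its prior times its likelihood at x.
Since both observations come from the same component, the likelihood for component k is f_k(x₁)·f_k(x₂).
  f_A = [0.32] × [0.32] = 0.1024
  f_B = [0.19] × [0.19] = 0.0361
Weight by the priors:
  P(Z=A)·f_A = 0.47 × 0.1024 = 0.048128
  P(Z=B)·f_B = 0.53 × 0.0361 = 0.019133
Denominator: 0.048128 + 0.019133 = 0.067261
So the posterior for Cluster B is 0.019133 / 0.067261 ≈ 0.284.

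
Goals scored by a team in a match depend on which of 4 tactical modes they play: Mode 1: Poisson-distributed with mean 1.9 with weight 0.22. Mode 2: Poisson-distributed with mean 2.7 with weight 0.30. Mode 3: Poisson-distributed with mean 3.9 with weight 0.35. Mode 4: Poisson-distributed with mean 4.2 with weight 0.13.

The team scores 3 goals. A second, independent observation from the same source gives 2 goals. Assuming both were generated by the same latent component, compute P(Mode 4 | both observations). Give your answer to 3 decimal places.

0.079

By Bayes' theorem, P(k | x) = π_k f_k(x) / Σ_j π_j f_j(x).
Since both observations come from the same component, the likelihood for component k is f_k(x₁)·f_k(x₂).
  L_1 = [0.170982] × [0.269971] = 0.0461602
  L_2 = [0.220468] × [0.244964] = 0.0540067
  L_3 = [0.200122] × [0.15394] = 0.0308067
  L_4 = [0.185165] × [0.132261] = 0.0244902
Prior × likelihood for each component:
  π_1·L_1 = 0.22 × 0.0461602 = 0.0101552
  π_2·L_2 = 0.30 × 0.0540067 = 0.016202
  π_3·L_3 = 0.35 × 0.0308067 = 0.0107823
  π_4·L_4 = 0.13 × 0.0244902 = 0.00318372
Denominator: 0.0101552 + 0.016202 + 0.0107823 + 0.00318372 = 0.0403233
So the posterior for Mode 4 is 0.00318372 / 0.0403233 ≈ 0.079.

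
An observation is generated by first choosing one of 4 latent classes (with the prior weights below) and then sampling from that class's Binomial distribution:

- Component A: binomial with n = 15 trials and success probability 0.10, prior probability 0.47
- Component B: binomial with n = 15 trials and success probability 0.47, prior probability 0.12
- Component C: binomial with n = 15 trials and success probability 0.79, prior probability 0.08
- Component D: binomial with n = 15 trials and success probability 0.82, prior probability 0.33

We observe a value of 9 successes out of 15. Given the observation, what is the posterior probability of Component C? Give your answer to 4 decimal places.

By Bayes' theorem, P(k | x) = w_k f_k(x) / Σ_j w_j f_j(x).
Binomial probabilities:
  f_A = 2.65986e-06
  f_B = 0.124148
  f_C = 0.0514474
  f_D = 0.0285341
Weight by the priors:
  w_A·f_A = 0.47 × 2.65986e-06 = 1.25014e-06
  w_B·f_B = 0.12 × 0.124148 = 0.0148978
  w_C·f_C = 0.08 × 0.0514474 = 0.00411579
  w_D·f_D = 0.33 × 0.0285341 = 0.00941624
Denominator: 1.25014e-06 + 0.0148978 + 0.00411579 + 0.00941624 = 0.0284311
P(Component C | 9 successes out of 15) = 0.00411579 / 0.0284311 ≈ 0.1448

0.1448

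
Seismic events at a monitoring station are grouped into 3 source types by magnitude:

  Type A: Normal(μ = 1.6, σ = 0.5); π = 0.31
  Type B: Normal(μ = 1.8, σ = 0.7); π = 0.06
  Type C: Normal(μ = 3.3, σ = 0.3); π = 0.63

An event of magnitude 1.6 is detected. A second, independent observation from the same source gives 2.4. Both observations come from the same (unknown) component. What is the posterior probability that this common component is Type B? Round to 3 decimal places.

0.191

P(component k | x) = π_k·f_k(x) / marginal(x), where marginal(x) = Σ_j π_j·f_j(x).
Since both observations come from the same component, the likelihood for component k is f_k(x₁)·f_k(x₂).
  p_A = [(1/(0.5·√(2π)))·exp(−(1.6−1.6)²/(2·0.5²)) = 0.797885·exp(-0.00000) = 0.797885] × [0.221842] = 0.177004
  p_B = [(1/(0.7·√(2π)))·exp(−(1.6−1.8)²/(2·0.7²)) = 0.569918·exp(-0.04082) = 0.547124] × [0.394707] = 0.215954
  p_C = [(1/(0.3·√(2π)))·exp(−(1.6−3.3)²/(2·0.3²)) = 1.329808·exp(-16.05556) = 1.41563e-07] × [0.0147728] = 2.09129e-09
Multiply by the mixture weights:
  π_A·p_A = 0.31 × 0.177004 = 0.0548713
  π_B·p_B = 0.06 × 0.215954 = 0.0129572
  π_C·p_C = 0.63 × 2.09129e-09 = 1.31751e-09
Evidence: 0.0548713 + 0.0129572 + 1.31751e-09 = 0.0678285
P(Type B | x) = 0.0129572 / 0.0678285 ≈ 0.191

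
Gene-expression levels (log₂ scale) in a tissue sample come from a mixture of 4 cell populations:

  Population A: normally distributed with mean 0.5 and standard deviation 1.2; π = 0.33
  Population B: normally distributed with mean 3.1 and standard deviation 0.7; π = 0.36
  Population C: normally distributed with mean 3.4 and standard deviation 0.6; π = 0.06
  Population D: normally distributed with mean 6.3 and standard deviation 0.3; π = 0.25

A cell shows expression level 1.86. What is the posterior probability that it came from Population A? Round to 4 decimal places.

0.5663

Apply Bayes' rule: the posterior for each component is proportional to its prior times its likelihood at x.
Evaluate each component's likelihood at the observed value:
  L_A = (1/(1.2·√(2π)))·exp(−(1.86−0.5)²/(2·1.2²)) = 0.332452·exp(-0.64222) = 0.17491
  L_B = (1/(0.7·√(2π)))·exp(−(1.86−3.1)²/(2·0.7²)) = 0.569918·exp(-1.56898) = 0.11869
  L_C = (1/(0.6·√(2π)))·exp(−(1.86−3.4)²/(2·0.6²)) = 0.664904·exp(-3.29389) = 0.0246741
  L_D = (1/(0.3·√(2π)))·exp(−(1.86−6.3)²/(2·0.3²)) = 1.329808·exp(-109.52000) = 3.62959e-48
Unnormalised posteriors:
  P(Z=A)·L_A = 0.33 × 0.17491 = 0.0577204
  P(Z=B)·L_B = 0.36 × 0.11869 = 0.0427283
  P(Z=C)·L_C = 0.06 × 0.0246741 = 0.00148045
  P(Z=D)·L_D = 0.25 × 3.62959e-48 = 9.07397e-49
Normaliser: 0.0577204 + 0.0427283 + 0.00148045 + 9.07397e-49 = 0.101929
Responsibility of Population A: 0.0577204 / 0.101929 ≈ 0.5663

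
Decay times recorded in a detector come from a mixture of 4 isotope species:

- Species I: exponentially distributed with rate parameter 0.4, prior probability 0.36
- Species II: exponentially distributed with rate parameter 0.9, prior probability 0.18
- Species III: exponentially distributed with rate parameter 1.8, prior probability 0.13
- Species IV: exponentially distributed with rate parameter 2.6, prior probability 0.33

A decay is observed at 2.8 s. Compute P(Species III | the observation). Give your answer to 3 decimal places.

0.024

Apply Bayes' rule: the posterior for each component is proportional to its prior times its likelihood at x.
Evaluate each component's likelihood at the observed value:
  p_I = 0.4·e^(−0.4·2.8) = 0.4·e^(−1.1200) = 0.130512
  p_II = 0.9·e^(−0.9·2.8) = 0.9·e^(−2.5200) = 0.0724136
  p_III = 1.8·e^(−1.8·2.8) = 1.8·e^(−5.0400) = 0.0116527
  p_IV = 2.6·e^(−2.6·2.8) = 2.6·e^(−7.2800) = 0.00179188
Multiply by the mixture weights:
  P(Z=I)·p_I = 0.36 × 0.130512 = 0.0469843
  P(Z=II)·p_II = 0.18 × 0.0724136 = 0.0130345
  P(Z=III)·p_III = 0.13 × 0.0116527 = 0.00151486
  P(Z=IV)·p_IV = 0.33 × 0.00179188 = 0.000591321
Sum: 0.0469843 + 0.0130345 + 0.00151486 + 0.000591321 = 0.0621249
P(Species III | data) ≈ 0.024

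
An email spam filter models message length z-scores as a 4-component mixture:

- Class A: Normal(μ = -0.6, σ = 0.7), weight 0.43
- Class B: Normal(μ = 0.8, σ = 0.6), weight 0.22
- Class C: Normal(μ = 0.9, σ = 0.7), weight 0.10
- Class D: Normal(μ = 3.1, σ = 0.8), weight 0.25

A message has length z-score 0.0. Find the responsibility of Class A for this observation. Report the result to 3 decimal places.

0.666

Apply Bayes' rule: the posterior for each component is proportional to its prior times its likelihood at x.
Component likelihoods at x = 0.0:
  f_A = (1/(0.7·√(2π)))·exp(−(0.0−-0.6)²/(2·0.7²)) = 0.569918·exp(-0.36735) = 0.394707
  f_B = (1/(0.6·√(2π)))·exp(−(0.0−0.8)²/(2·0.6²)) = 0.664904·exp(-0.88889) = 0.27335
  f_C = (1/(0.7·√(2π)))·exp(−(0.0−0.9)²/(2·0.7²)) = 0.569918·exp(-0.82653) = 0.249376
  f_D = (1/(0.8·√(2π)))·exp(−(0.0−3.1)²/(2·0.8²)) = 0.498678·exp(-7.50781) = 0.000273665
Weight by the priors:
  w_A·f_A = 0.43 × 0.394707 = 0.169724
  w_B·f_B = 0.22 × 0.27335 = 0.060137
  w_C·f_C = 0.10 × 0.249376 = 0.0249376
  w_D·f_D = 0.25 × 0.000273665 = 6.84161e-05
Denominator: 0.169724 + 0.060137 + 0.0249376 + 6.84161e-05 = 0.254867
P(Class A | the observation) = 0.169724 / 0.254867 ≈ 0.666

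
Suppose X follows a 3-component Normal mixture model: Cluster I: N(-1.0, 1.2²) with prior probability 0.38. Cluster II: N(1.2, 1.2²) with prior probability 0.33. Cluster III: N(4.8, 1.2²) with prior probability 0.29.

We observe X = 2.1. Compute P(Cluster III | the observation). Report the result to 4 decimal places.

0.0808

The responsibility of component k is π_k f_k(x) divided by Σ_j π_j f_j(x).
Component likelihoods at x = 2.1:
  p_I = (1/(1.2·√(2π)))·exp(−(2.1−-1.0)²/(2·1.2²)) = 0.332452·exp(-3.33681) = 0.0118188
  p_II = (1/(1.2·√(2π)))·exp(−(2.1−1.2)²/(2·1.2²)) = 0.332452·exp(-0.28125) = 0.250948
  p_III = (1/(1.2·√(2π)))·exp(−(2.1−4.8)²/(2·1.2²)) = 0.332452·exp(-2.53125) = 0.0264497
Weight by the priors:
  π_I·p_I = 0.38 × 0.0118188 = 0.00449114
  π_II·p_II = 0.33 × 0.250948 = 0.0828128
  π_III·p_III = 0.29 × 0.0264497 = 0.00767042
Sum: 0.00449114 + 0.0828128 + 0.00767042 = 0.0949743
Responsibility of Cluster III: 0.00767042 / 0.0949743 ≈ 0.0808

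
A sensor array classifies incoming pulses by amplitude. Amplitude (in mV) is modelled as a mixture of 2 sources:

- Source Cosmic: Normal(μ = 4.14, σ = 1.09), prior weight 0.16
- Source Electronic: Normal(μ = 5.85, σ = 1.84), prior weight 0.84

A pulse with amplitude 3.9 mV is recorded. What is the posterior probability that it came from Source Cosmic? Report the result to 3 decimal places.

The responsibility of component k is P(Z=k) f_k(x) divided by Σ_j P(Z=j) f_j(x).
Evaluate each component's likelihood at the observed value:
  p_Cosmic = (1/(1.09·√(2π)))·exp(−(3.9−4.14)²/(2·1.09²)) = 0.366002·exp(-0.02424) = 0.357237
  p_Electronic = (1/(1.84·√(2π)))·exp(−(3.9−5.85)²/(2·1.84²)) = 0.216816·exp(-0.56157) = 0.123653
Prior × likelihood for each component:
  P(Z=Cosmic)·p_Cosmic = 0.16 × 0.357237 = 0.0571579
  P(Z=Electronic)·p_Electronic = 0.84 × 0.123653 = 0.103869
Normaliser: 0.0571579 + 0.103869 = 0.161027
P(Source Cosmic | 3.9 mV) ≈ 0.355

0.355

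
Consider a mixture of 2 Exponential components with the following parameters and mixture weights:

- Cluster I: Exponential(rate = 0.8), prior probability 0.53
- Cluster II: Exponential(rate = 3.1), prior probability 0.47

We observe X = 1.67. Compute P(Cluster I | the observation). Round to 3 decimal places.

The responsibility of component k is π_k f_k(x) divided by Σ_j π_j f_j(x).
Exponential densities:
  f_I = 0.8·e^(−0.8·1.67) = 0.8·e^(−1.3360) = 0.210316
  f_II = 3.1·e^(−3.1·1.67) = 3.1·e^(−5.1770) = 0.0174992
Multiply by the mixture weights:
  π_I·f_I = 0.53 × 0.210316 = 0.111468
  π_II·f_II = 0.47 × 0.0174992 = 0.00822464
Sum: 0.111468 + 0.00822464 = 0.119692
P(Cluster I | 1.67) = 0.111468 / 0.119692 ≈ 0.931

0.931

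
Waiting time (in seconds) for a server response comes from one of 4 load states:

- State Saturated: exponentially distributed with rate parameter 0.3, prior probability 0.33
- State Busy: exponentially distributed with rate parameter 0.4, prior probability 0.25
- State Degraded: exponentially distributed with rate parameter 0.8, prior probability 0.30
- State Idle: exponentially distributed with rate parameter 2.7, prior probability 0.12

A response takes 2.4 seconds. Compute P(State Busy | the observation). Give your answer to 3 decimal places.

0.313

P(component k | x) = π_k·f_k(x) / marginal(x), where marginal(x) = Σ_j π_j·f_j(x).
Evaluate each component's likelihood at the observed value:
  p_Saturated = 0.3·e^(−0.3·2.4) = 0.3·e^(−0.7200) = 0.146026
  p_Busy = 0.4·e^(−0.4·2.4) = 0.4·e^(−0.9600) = 0.153157
  p_Degraded = 0.8·e^(−0.8·2.4) = 0.8·e^(−1.9200) = 0.117286
  p_Idle = 2.7·e^(−2.7·2.4) = 2.7·e^(−6.4800) = 0.00414129
Weight by the priors:
  π_Saturated·p_Saturated = 0.33 × 0.146026 = 0.0481885
  π_Busy·p_Busy = 0.25 × 0.153157 = 0.0382893
  π_Degraded·p_Degraded = 0.30 × 0.117286 = 0.0351857
  π_Idle·p_Idle = 0.12 × 0.00414129 = 0.000496955
Marginal: 0.0481885 + 0.0382893 + 0.0351857 + 0.000496955 = 0.12216
P(State Busy | data) = 0.0382893 / 0.12216 ≈ 0.313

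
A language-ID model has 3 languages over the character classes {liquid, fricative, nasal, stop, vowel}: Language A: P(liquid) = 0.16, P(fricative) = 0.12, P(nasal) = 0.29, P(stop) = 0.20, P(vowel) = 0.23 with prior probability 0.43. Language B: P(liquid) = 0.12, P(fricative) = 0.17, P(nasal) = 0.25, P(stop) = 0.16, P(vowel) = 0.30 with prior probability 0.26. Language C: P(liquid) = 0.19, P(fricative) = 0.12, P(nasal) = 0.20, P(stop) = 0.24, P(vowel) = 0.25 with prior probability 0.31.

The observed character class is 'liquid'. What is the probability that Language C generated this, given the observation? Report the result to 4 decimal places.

0.3707

Posterior ∝ prior × likelihood, so P(k | x) ∝ w_k f_k(x); normalise over all components.
Component likelihoods at x = 'liquid':
  f_A = 0.16
  f_B = 0.12
  f_C = 0.19
Unnormalised posteriors:
  w_A·f_A = 0.43 × 0.16 = 0.0688
  w_B·f_B = 0.26 × 0.12 = 0.0312
  w_C·f_C = 0.31 × 0.19 = 0.0589
Normaliser: 0.0688 + 0.0312 + 0.0589 = 0.1589
P(Language C | 'liquid') ≈ 0.3707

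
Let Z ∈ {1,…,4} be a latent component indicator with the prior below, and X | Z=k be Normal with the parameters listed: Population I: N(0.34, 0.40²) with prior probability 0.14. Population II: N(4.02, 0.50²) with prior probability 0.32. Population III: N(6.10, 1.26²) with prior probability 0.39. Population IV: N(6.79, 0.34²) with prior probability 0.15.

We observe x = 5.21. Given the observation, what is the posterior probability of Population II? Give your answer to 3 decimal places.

0.135

Apply Bayes' rule: the posterior for each component is proportional to its prior times its likelihood at x.
Evaluate each component's likelihood at the observed value:
  p_I = 6.47111e-33
  p_II = 0.046982
  p_III = 0.246717
  p_IV = 2.3994e-05
Weight by the priors:
  P(Z=I)·p_I = 0.14 × 6.47111e-33 = 9.05956e-34
  P(Z=II)·p_II = 0.32 × 0.046982 = 0.0150342
  P(Z=III)·p_III = 0.39 × 0.246717 = 0.0962195
  P(Z=IV)·p_IV = 0.15 × 2.3994e-05 = 3.5991e-06
Normaliser: 9.05956e-34 + 0.0150342 + 0.0962195 + 3.5991e-06 = 0.111257
P(Population II | data) ≈ 0.135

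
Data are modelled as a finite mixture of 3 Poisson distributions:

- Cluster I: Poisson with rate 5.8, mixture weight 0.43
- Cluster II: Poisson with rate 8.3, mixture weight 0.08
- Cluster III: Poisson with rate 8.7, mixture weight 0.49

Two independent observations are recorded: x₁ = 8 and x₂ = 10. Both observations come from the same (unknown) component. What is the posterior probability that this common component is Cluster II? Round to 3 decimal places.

0.115

By Bayes' theorem, P(k | x) = π_k f_k(x) / Σ_j π_j f_j(x).
Since both observations come from the same component, the likelihood for component k is f_k(x₁)·f_k(x₂).
  L_I = [e^(−5.8)·5.8^8/8! = 0.0961602] × [0.0359426] = 0.00345624
  L_II = [e^(−8.3)·8.3^8/8! = 0.138823] × [0.106261] = 0.0147514
  L_III = [e^(−8.7)·8.7^8/8! = 0.135604] × [0.114043] = 0.0154646
Prior × likelihood for each component:
  π_I·L_I = 0.43 × 0.00345624 = 0.00148618
  π_II·L_II = 0.08 × 0.0147514 = 0.00118011
  π_III·L_III = 0.49 × 0.0154646 = 0.00757766
Evidence: 0.00148618 + 0.00118011 + 0.00757766 = 0.010244
So the posterior for Cluster II is 0.00118011 / 0.010244 ≈ 0.115.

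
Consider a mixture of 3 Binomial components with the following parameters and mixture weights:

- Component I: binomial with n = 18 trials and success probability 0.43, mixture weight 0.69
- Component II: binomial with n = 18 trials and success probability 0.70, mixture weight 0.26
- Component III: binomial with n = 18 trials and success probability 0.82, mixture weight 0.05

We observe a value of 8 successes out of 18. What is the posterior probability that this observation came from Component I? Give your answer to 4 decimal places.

The responsibility of component k is P(Z=k) f_k(x) divided by Σ_j P(Z=j) f_j(x).
Evaluate each component's likelihood at the observed value:
  L_I = C(18,8)·0.43^8·0.57^10 = 43758·0.00116882·0.00362033 = 0.185163
  L_II = C(18,8)·0.70^8·0.30^10 = 43758·0.057648·5.9049e-06 = 0.0148955
  L_III = C(18,8)·0.82^8·0.18^10 = 43758·0.204414·3.57047e-08 = 0.000319369
Unnormalised posteriors:
  P(Z=I)·L_I = 0.69 × 0.185163 = 0.127762
  P(Z=II)·L_II = 0.26 × 0.0148955 = 0.00387282
  P(Z=III)·L_III = 0.05 × 0.000319369 = 1.59685e-05
Evidence: 0.127762 + 0.00387282 + 1.59685e-05 = 0.131651
Responsibility of Component I: 0.127762 / 0.131651 ≈ 0.9705

0.9705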